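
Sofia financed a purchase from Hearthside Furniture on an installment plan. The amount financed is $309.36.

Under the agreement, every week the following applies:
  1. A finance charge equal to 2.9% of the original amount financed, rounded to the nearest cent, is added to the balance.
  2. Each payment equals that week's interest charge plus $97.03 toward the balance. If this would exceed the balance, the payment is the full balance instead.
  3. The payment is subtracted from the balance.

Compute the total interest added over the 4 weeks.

$35.88

Week 1: $309.36 +$8.97 interest = $318.33; pay $106.00 → $212.33
Week 2: $212.33 +$8.97 interest = $221.30; pay $106.00 → $115.30
Week 3: $115.30 +$8.97 interest = $124.27; pay $106.00 → $18.27
Week 4: $18.27 +$8.97 interest = $27.24; pay $27.24 → $0.00
Total interest: $8.97 + $8.97 + $8.97 + $8.97 = $35.88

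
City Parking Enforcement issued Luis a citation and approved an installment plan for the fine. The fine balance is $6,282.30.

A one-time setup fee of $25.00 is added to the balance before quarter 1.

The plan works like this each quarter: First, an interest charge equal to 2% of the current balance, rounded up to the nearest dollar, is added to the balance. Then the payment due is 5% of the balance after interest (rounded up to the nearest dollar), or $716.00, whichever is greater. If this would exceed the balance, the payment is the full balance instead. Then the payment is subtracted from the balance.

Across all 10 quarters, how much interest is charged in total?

Quarter 1: $6,307.30 +$127.00 interest = $6,434.30; pay $716.00 → $5,718.30
Quarter 2: $5,718.30 +$115.00 interest = $5,833.30; pay $716.00 → $5,117.30
Quarter 3: $5,117.30 +$103.00 interest = $5,220.30; pay $716.00 → $4,504.30
Quarter 4: $4,504.30 +$91.00 interest = $4,595.30; pay $716.00 → $3,879.30
Quarter 5: $3,879.30 +$78.00 interest = $3,957.30; pay $716.00 → $3,241.30
Quarter 6: $3,241.30 +$65.00 interest = $3,306.30; pay $716.00 → $2,590.30
Quarter 7: $2,590.30 +$52.00 interest = $2,642.30; pay $716.00 → $1,926.30
Quarter 8: $1,926.30 +$39.00 interest = $1,965.30; pay $716.00 → $1,249.30
Quarter 9: $1,249.30 +$25.00 interest = $1,274.30; pay $716.00 → $558.30
Quarter 10: $558.30 +$12.00 interest = $570.30; pay $570.30 → $0.00
Total interest: $127.00 + $115.00 + $103.00 + $91.00 + $78.00 + $65.00 + $52.00 + $39.00 + $25.00 + $12.00 = $707.00

$707.00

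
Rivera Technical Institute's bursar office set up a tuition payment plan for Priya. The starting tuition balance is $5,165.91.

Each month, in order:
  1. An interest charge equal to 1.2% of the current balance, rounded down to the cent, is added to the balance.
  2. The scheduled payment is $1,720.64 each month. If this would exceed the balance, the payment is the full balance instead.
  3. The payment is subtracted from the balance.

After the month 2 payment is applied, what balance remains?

$1,828.70

# | Opening | Interest | Payment | End bal
1 | $5,165.91 | $61.99 | $1,720.64 | $3,507.26
2 | $3,507.26 | $42.08 | $1,720.64 | $1,828.70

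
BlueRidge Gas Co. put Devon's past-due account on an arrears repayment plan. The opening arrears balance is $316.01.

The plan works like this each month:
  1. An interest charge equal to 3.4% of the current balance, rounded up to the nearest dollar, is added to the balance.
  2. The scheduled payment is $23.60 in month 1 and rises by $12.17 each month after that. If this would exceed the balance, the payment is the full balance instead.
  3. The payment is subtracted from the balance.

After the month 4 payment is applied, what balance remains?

$189.59

Month 1: opening $316.01; interest $11.00 → $327.01; payment $23.60; balance $303.41
Month 2: opening $303.41; interest $11.00 → $314.41; payment $35.77; balance $278.64
Month 3: opening $278.64; interest $10.00 → $288.64; payment $47.94; balance $240.70
Month 4: opening $240.70; interest $9.00 → $249.70; payment $60.11; balance $189.59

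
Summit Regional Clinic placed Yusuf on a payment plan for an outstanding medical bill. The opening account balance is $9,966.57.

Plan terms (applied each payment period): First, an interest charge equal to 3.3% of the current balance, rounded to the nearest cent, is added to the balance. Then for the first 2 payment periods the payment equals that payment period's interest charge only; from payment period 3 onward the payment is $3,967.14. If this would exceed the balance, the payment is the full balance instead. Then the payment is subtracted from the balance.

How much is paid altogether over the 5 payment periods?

$11,246.91

# | Opening | Interest | Payment | End bal
1 | $9,966.57 | $328.90 | $328.90 | $9,966.57
2 | $9,966.57 | $328.90 | $328.90 | $9,966.57
3 | $9,966.57 | $328.90 | $3,967.14 | $6,328.33
4 | $6,328.33 | $208.83 | $3,967.14 | $2,570.02
5 | $2,570.02 | $84.81 | $2,654.83 | $0.00
Total paid: $11,246.91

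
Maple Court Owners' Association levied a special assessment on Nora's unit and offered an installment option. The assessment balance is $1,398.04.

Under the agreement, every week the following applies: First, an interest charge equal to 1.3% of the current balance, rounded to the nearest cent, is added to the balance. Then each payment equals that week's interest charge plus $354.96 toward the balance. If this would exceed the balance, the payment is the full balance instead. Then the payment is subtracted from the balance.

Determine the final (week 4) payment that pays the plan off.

$337.49

Week 1: opening $1,398.04; interest $18.17 → $1,416.21; payment $373.13; balance $1,043.08
Week 2: opening $1,043.08; interest $13.56 → $1,056.64; payment $368.52; balance $688.12
Week 3: opening $688.12; interest $8.95 → $697.07; payment $363.91; balance $333.16
Week 4: opening $333.16; interest $4.33 → $337.49; payment $337.49; balance $0.00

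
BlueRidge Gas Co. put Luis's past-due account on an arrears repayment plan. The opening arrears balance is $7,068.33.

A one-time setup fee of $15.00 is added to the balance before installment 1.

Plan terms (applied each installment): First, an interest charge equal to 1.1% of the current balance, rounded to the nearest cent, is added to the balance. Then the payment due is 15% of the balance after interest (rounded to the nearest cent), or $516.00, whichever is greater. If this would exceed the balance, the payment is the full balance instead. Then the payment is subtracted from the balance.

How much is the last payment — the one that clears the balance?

# | Opening | Interest | Payment | End bal
1 | $7,083.33 | $77.92 | $1,074.19 | $6,087.06
2 | $6,087.06 | $66.96 | $923.10 | $5,230.92
3 | $5,230.92 | $57.54 | $793.27 | $4,495.19
4 | $4,495.19 | $49.45 | $681.70 | $3,862.94
5 | $3,862.94 | $42.49 | $585.81 | $3,319.62
6 | $3,319.62 | $36.52 | $516.00 | $2,840.14
7 | $2,840.14 | $31.24 | $516.00 | $2,355.38
8 | $2,355.38 | $25.91 | $516.00 | $1,865.29
9 | $1,865.29 | $20.52 | $516.00 | $1,369.81
10 | $1,369.81 | $15.07 | $516.00 | $868.88
11 | $868.88 | $9.56 | $516.00 | $362.44
12 | $362.44 | $3.99 | $366.43 | $0.00

$366.43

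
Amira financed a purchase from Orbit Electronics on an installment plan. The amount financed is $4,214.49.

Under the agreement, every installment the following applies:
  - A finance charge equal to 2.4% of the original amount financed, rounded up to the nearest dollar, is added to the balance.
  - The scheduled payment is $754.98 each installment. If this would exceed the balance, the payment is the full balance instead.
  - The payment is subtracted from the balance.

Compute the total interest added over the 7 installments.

$714.00

# | Opening | Interest | Payment | End bal
1 | $4,214.49 | $102.00 | $754.98 | $3,561.51
2 | $3,561.51 | $102.00 | $754.98 | $2,908.53
3 | $2,908.53 | $102.00 | $754.98 | $2,255.55
4 | $2,255.55 | $102.00 | $754.98 | $1,602.57
5 | $1,602.57 | $102.00 | $754.98 | $949.59
6 | $949.59 | $102.00 | $754.98 | $296.61
7 | $296.61 | $102.00 | $398.61 | $0.00
Total interest: $102.00 + $102.00 + $102.00 + $102.00 + $102.00 + $102.00 + $102.00 = $714.00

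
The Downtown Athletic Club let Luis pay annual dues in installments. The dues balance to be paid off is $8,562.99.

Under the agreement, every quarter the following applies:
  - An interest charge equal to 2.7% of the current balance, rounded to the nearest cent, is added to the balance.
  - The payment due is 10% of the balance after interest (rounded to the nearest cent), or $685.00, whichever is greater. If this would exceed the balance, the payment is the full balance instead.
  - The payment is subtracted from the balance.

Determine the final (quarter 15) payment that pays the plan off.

$423.98

# | Opening | Interest | Payment | End bal
1 | $8,562.99 | $231.20 | $879.42 | $7,914.77
2 | $7,914.77 | $213.70 | $812.85 | $7,315.62
3 | $7,315.62 | $197.52 | $751.31 | $6,761.83
4 | $6,761.83 | $182.57 | $694.44 | $6,249.96
5 | $6,249.96 | $168.75 | $685.00 | $5,733.71
6 | $5,733.71 | $154.81 | $685.00 | $5,203.52
7 | $5,203.52 | $140.50 | $685.00 | $4,659.02
8 | $4,659.02 | $125.79 | $685.00 | $4,099.81
9 | $4,099.81 | $110.69 | $685.00 | $3,525.50
10 | $3,525.50 | $95.19 | $685.00 | $2,935.69
11 | $2,935.69 | $79.26 | $685.00 | $2,329.95
12 | $2,329.95 | $62.91 | $685.00 | $1,707.86
13 | $1,707.86 | $46.11 | $685.00 | $1,068.97
14 | $1,068.97 | $28.86 | $685.00 | $412.83
15 | $412.83 | $11.15 | $423.98 | $0.00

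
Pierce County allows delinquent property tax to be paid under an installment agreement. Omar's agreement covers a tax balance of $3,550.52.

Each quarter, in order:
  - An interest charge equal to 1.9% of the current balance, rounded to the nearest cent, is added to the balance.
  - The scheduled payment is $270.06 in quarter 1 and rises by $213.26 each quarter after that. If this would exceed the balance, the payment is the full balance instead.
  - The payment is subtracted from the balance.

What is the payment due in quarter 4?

$909.84

Quarter 1: opening $3,550.52; interest $67.46 → $3,617.98; payment $270.06; balance $3,347.92
Quarter 2: opening $3,347.92; interest $63.61 → $3,411.53; payment $483.32; balance $2,928.21
Quarter 3: opening $2,928.21; interest $55.64 → $2,983.85; payment $696.58; balance $2,287.27
Quarter 4: opening $2,287.27; interest $43.46 → $2,330.73; payment $909.84; balance $1,420.89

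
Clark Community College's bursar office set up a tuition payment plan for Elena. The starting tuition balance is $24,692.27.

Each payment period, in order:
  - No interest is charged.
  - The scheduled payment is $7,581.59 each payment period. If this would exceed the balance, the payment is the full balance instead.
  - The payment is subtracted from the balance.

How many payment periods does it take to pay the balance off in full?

Payment period 1: opening $24,692.27; payment $7,581.59; balance $17,110.68
Payment period 2: opening $17,110.68; payment $7,581.59; balance $9,529.09
Payment period 3: opening $9,529.09; payment $7,581.59; balance $1,947.50
Payment period 4: opening $1,947.50; payment $1,947.50; balance $0.00
Balance reaches $0.00 in payment period 4.

4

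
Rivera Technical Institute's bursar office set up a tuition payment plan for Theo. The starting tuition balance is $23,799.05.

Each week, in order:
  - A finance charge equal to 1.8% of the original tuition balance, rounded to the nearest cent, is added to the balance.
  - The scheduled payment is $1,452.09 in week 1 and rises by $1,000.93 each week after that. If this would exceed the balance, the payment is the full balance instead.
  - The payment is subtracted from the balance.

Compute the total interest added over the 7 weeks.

# | Opening | Interest | Payment | End bal
1 | $23,799.05 | $428.38 | $1,452.09 | $22,775.34
2 | $22,775.34 | $428.38 | $2,453.02 | $20,750.70
3 | $20,750.70 | $428.38 | $3,453.95 | $17,725.13
4 | $17,725.13 | $428.38 | $4,454.88 | $13,698.63
5 | $13,698.63 | $428.38 | $5,455.81 | $8,671.20
6 | $8,671.20 | $428.38 | $6,456.74 | $2,642.84
7 | $2,642.84 | $428.38 | $3,071.22 | $0.00
Total interest: $428.38 + $428.38 + $428.38 + $428.38 + $428.38 + $428.38 + $428.38 = $2,998.66

$2,998.66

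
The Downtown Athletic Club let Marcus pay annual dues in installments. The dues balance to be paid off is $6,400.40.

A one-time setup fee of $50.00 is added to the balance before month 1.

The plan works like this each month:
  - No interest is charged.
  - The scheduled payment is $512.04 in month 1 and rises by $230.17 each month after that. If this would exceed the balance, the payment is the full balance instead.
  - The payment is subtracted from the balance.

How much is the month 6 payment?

$1,588.50

Month 1: $6,450.40 − $512.04 → $5,938.36
Month 2: $5,938.36 − $742.21 → $5,196.15
Month 3: $5,196.15 − $972.38 → $4,223.77
Month 4: $4,223.77 − $1,202.55 → $3,021.22
Month 5: $3,021.22 − $1,432.72 → $1,588.50
Month 6: $1,588.50 − $1,588.50 → $0.00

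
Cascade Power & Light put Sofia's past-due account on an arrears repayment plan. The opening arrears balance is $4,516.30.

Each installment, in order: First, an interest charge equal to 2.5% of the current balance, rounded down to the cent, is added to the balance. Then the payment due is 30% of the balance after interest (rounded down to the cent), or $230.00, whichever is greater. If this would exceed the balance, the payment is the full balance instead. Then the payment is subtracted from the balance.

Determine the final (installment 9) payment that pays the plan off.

$186.16

Installment 1: opening $4,516.30; interest $112.90 → $4,629.20; payment $1,388.76; balance $3,240.44
Installment 2: opening $3,240.44; interest $81.01 → $3,321.45; payment $996.43; balance $2,325.02
Installment 3: opening $2,325.02; interest $58.12 → $2,383.14; payment $714.94; balance $1,668.20
Installment 4: opening $1,668.20; interest $41.70 → $1,709.90; payment $512.97; balance $1,196.93
Installment 5: opening $1,196.93; interest $29.92 → $1,226.85; payment $368.05; balance $858.80
Installment 6: opening $858.80; interest $21.47 → $880.27; payment $264.08; balance $616.19
Installment 7: opening $616.19; interest $15.40 → $631.59; payment $230.00; balance $401.59
Installment 8: opening $401.59; interest $10.03 → $411.62; payment $230.00; balance $181.62
Installment 9: opening $181.62; interest $4.54 → $186.16; payment $186.16; balance $0.00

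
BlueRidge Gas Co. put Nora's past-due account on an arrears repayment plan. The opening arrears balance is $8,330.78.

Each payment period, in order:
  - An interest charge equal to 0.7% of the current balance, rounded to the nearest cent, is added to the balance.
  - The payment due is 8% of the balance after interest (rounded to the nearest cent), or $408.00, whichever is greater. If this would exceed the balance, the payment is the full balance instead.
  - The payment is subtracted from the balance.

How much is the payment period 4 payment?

Payment period 1: opening $8,330.78; interest $58.32 → $8,389.10; payment $671.13; balance $7,717.97
Payment period 2: opening $7,717.97; interest $54.03 → $7,772.00; payment $621.76; balance $7,150.24
Payment period 3: opening $7,150.24; interest $50.05 → $7,200.29; payment $576.02; balance $6,624.27
Payment period 4: opening $6,624.27; interest $46.37 → $6,670.64; payment $533.65; balance $6,136.99

$533.65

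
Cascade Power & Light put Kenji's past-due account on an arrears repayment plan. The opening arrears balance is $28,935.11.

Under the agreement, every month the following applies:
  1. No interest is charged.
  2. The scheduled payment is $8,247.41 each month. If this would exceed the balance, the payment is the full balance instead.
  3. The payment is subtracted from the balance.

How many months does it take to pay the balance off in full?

Month 1: $28,935.11 − $8,247.41 → $20,687.70
Month 2: $20,687.70 − $8,247.41 → $12,440.29
Month 3: $12,440.29 − $8,247.41 → $4,192.88
Month 4: $4,192.88 − $4,192.88 → $0.00
Balance reaches $0.00 in month 4.

4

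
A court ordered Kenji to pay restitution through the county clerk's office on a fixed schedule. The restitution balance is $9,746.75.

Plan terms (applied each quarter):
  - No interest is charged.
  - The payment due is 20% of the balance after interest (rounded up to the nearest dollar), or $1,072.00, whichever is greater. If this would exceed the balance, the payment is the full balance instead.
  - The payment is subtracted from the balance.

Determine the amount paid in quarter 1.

Quarter 1: $9,746.75 − $1,950.00 → $7,796.75

$1,950.00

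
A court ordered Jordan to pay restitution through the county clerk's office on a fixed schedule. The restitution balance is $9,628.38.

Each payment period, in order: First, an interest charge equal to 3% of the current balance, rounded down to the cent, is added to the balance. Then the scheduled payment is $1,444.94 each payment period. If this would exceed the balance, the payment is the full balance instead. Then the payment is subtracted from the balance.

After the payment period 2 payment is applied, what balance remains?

$7,281.51

Payment period 1: $9,628.38 +$288.85 interest = $9,917.23; pay $1,444.94 → $8,472.29
Payment period 2: $8,472.29 +$254.16 interest = $8,726.45; pay $1,444.94 → $7,281.51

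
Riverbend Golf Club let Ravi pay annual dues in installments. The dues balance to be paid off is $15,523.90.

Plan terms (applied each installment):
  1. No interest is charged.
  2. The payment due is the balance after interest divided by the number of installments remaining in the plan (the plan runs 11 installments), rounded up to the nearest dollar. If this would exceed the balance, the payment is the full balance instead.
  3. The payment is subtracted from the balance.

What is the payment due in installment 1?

$1,412.00

Installment 1: $15,523.90 − $1,412.00 → $14,111.90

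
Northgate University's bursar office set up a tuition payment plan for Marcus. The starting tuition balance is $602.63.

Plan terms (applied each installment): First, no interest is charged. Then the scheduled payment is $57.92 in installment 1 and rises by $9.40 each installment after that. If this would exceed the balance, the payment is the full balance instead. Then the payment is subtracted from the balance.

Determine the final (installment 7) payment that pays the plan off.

Installment 1: $602.63 − $57.92 → $544.71
Installment 2: $544.71 − $67.32 → $477.39
Installment 3: $477.39 − $76.72 → $400.67
Installment 4: $400.67 − $86.12 → $314.55
Installment 5: $314.55 − $95.52 → $219.03
Installment 6: $219.03 − $104.92 → $114.11
Installment 7: $114.11 − $114.11 → $0.00

$114.11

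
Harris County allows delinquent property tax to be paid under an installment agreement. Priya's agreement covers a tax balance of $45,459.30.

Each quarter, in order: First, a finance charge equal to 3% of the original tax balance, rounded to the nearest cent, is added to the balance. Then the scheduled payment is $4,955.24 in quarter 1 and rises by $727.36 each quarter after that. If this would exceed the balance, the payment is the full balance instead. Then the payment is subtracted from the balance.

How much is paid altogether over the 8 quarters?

$56,369.54

# | Opening | Interest | Payment | End bal
1 | $45,459.30 | $1,363.78 | $4,955.24 | $41,867.84
2 | $41,867.84 | $1,363.78 | $5,682.60 | $37,549.02
3 | $37,549.02 | $1,363.78 | $6,409.96 | $32,502.84
4 | $32,502.84 | $1,363.78 | $7,137.32 | $26,729.30
5 | $26,729.30 | $1,363.78 | $7,864.68 | $20,228.40
6 | $20,228.40 | $1,363.78 | $8,592.04 | $13,000.14
7 | $13,000.14 | $1,363.78 | $9,319.40 | $5,044.52
8 | $5,044.52 | $1,363.78 | $6,408.30 | $0.00
Total paid: $56,369.54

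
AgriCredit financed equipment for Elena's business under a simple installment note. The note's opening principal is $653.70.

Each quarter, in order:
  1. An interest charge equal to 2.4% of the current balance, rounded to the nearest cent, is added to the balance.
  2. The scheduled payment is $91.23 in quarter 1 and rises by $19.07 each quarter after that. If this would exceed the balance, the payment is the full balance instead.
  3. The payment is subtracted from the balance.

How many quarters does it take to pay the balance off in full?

6

# | Opening | Interest | Payment | End bal
1 | $653.70 | $15.69 | $91.23 | $578.16
2 | $578.16 | $13.88 | $110.30 | $481.74
3 | $481.74 | $11.56 | $129.37 | $363.93
4 | $363.93 | $8.73 | $148.44 | $224.22
5 | $224.22 | $5.38 | $167.51 | $62.09
6 | $62.09 | $1.49 | $63.58 | $0.00
Balance reaches $0.00 in quarter 6.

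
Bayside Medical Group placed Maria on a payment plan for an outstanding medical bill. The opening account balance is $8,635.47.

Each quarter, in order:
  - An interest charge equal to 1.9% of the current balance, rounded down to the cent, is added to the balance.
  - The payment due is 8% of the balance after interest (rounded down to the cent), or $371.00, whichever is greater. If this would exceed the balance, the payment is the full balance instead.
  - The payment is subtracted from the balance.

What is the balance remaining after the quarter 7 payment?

$5,495.66

Quarter 1: opening $8,635.47; interest $164.07 → $8,799.54; payment $703.96; balance $8,095.58
Quarter 2: opening $8,095.58; interest $153.81 → $8,249.39; payment $659.95; balance $7,589.44
Quarter 3: opening $7,589.44; interest $144.19 → $7,733.63; payment $618.69; balance $7,114.94
Quarter 4: opening $7,114.94; interest $135.18 → $7,250.12; payment $580.00; balance $6,670.12
Quarter 5: opening $6,670.12; interest $126.73 → $6,796.85; payment $543.74; balance $6,253.11
Quarter 6: opening $6,253.11; interest $118.80 → $6,371.91; payment $509.75; balance $5,862.16
Quarter 7: opening $5,862.16; interest $111.38 → $5,973.54; payment $477.88; balance $5,495.66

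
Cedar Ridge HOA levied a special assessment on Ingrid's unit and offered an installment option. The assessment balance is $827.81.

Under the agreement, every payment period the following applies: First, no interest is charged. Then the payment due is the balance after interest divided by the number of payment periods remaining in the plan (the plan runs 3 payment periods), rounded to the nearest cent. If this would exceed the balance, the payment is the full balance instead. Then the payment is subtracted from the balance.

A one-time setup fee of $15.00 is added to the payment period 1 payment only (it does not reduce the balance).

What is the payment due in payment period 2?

$275.94

Payment period 1: opening $827.81; payment $275.94 (+ $15.00 fee); balance $551.87
Payment period 2: opening $551.87; payment $275.94; balance $275.93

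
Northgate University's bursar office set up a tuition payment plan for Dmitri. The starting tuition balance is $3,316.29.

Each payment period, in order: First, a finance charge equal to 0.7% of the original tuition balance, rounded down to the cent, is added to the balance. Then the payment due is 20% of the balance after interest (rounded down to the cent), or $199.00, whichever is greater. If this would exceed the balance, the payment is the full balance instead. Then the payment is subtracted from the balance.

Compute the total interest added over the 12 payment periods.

Payment period 1: opening $3,316.29; interest $23.21 → $3,339.50; payment $667.90; balance $2,671.60
Payment period 2: opening $2,671.60; interest $23.21 → $2,694.81; payment $538.96; balance $2,155.85
Payment period 3: opening $2,155.85; interest $23.21 → $2,179.06; payment $435.81; balance $1,743.25
Payment period 4: opening $1,743.25; interest $23.21 → $1,766.46; payment $353.29; balance $1,413.17
Payment period 5: opening $1,413.17; interest $23.21 → $1,436.38; payment $287.27; balance $1,149.11
Payment period 6: opening $1,149.11; interest $23.21 → $1,172.32; payment $234.46; balance $937.86
Payment period 7: opening $937.86; interest $23.21 → $961.07; payment $199.00; balance $762.07
Payment period 8: opening $762.07; interest $23.21 → $785.28; payment $199.00; balance $586.28
Payment period 9: opening $586.28; interest $23.21 → $609.49; payment $199.00; balance $410.49
Payment period 10: opening $410.49; interest $23.21 → $433.70; payment $199.00; balance $234.70
Payment period 11: opening $234.70; interest $23.21 → $257.91; payment $199.00; balance $58.91
Payment period 12: opening $58.91; interest $23.21 → $82.12; payment $82.12; balance $0.00
Total interest: $23.21 + $23.21 + $23.21 + $23.21 + $23.21 + $23.21 + $23.21 + $23.21 + $23.21 + $23.21 + $23.21 + $23.21 = $278.52

$278.52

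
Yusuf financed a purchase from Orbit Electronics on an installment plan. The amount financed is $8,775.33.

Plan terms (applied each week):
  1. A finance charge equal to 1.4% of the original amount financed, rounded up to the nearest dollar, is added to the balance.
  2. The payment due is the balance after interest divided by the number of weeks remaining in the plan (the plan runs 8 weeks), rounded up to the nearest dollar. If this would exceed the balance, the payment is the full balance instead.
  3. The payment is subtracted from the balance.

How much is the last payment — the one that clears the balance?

$1,429.33

# | Opening | Interest | Payment | End bal
1 | $8,775.33 | $123.00 | $1,113.00 | $7,785.33
2 | $7,785.33 | $123.00 | $1,130.00 | $6,778.33
3 | $6,778.33 | $123.00 | $1,151.00 | $5,750.33
4 | $5,750.33 | $123.00 | $1,175.00 | $4,698.33
5 | $4,698.33 | $123.00 | $1,206.00 | $3,615.33
6 | $3,615.33 | $123.00 | $1,247.00 | $2,491.33
7 | $2,491.33 | $123.00 | $1,308.00 | $1,306.33
8 | $1,306.33 | $123.00 | $1,429.33 | $0.00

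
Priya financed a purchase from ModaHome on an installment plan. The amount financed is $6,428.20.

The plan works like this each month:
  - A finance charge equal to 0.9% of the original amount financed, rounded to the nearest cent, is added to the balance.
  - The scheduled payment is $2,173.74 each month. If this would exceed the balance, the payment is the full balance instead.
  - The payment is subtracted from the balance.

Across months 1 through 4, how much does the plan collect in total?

Month 1: opening $6,428.20; interest $57.85 → $6,486.05; payment $2,173.74; balance $4,312.31
Month 2: opening $4,312.31; interest $57.85 → $4,370.16; payment $2,173.74; balance $2,196.42
Month 3: opening $2,196.42; interest $57.85 → $2,254.27; payment $2,173.74; balance $80.53
Month 4: opening $80.53; interest $57.85 → $138.38; payment $138.38; balance $0.00
Total paid: $6,659.60

$6,659.60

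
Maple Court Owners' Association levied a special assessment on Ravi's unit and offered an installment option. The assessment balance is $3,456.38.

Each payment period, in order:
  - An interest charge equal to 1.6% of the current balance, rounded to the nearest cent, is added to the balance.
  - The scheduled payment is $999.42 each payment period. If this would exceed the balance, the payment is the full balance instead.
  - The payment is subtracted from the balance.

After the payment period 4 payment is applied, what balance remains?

$0.00

Payment period 1: opening $3,456.38; interest $55.30 → $3,511.68; payment $999.42; balance $2,512.26
Payment period 2: opening $2,512.26; interest $40.20 → $2,552.46; payment $999.42; balance $1,553.04
Payment period 3: opening $1,553.04; interest $24.85 → $1,577.89; payment $999.42; balance $578.47
Payment period 4: opening $578.47; interest $9.26 → $587.73; payment $587.73; balance $0.00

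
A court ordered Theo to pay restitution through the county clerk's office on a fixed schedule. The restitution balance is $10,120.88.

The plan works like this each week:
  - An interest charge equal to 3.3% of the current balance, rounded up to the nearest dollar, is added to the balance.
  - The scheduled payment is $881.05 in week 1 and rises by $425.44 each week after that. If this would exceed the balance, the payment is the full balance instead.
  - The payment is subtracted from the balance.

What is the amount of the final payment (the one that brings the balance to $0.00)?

$2,897.23

# | Opening | Interest | Payment | End bal
1 | $10,120.88 | $334.00 | $881.05 | $9,573.83
2 | $9,573.83 | $316.00 | $1,306.49 | $8,583.34
3 | $8,583.34 | $284.00 | $1,731.93 | $7,135.41
4 | $7,135.41 | $236.00 | $2,157.37 | $5,214.04
5 | $5,214.04 | $173.00 | $2,582.81 | $2,804.23
6 | $2,804.23 | $93.00 | $2,897.23 | $0.00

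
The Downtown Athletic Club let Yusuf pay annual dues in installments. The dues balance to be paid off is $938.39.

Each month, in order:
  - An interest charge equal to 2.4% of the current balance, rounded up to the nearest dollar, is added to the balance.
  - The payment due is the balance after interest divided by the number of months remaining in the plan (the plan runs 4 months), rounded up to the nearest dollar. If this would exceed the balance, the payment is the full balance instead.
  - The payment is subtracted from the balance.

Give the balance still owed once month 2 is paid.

$491.39

Month 1: opening $938.39; interest $23.00 → $961.39; payment $241.00; balance $720.39
Month 2: opening $720.39; interest $18.00 → $738.39; payment $247.00; balance $491.39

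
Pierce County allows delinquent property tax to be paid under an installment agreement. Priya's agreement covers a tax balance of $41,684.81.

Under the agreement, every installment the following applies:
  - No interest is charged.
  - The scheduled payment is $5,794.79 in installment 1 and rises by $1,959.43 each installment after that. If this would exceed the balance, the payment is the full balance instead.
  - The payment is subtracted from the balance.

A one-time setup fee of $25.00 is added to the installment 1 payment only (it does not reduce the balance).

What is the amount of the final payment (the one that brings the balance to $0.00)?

# | Opening | Payment | Fee | End bal
1 | $41,684.81 | $5,794.79 | $25.00 | $35,890.02
2 | $35,890.02 | $7,754.22 | — | $28,135.80
3 | $28,135.80 | $9,713.65 | — | $18,422.15
4 | $18,422.15 | $11,673.08 | — | $6,749.07
5 | $6,749.07 | $6,749.07 | — | $0.00

$6,749.07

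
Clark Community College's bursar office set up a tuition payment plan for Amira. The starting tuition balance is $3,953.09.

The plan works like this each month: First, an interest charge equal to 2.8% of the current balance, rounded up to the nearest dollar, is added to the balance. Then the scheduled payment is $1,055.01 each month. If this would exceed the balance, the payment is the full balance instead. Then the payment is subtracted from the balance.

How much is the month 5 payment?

$18.05

Month 1: $3,953.09 +$111.00 interest = $4,064.09; pay $1,055.01 → $3,009.08
Month 2: $3,009.08 +$85.00 interest = $3,094.08; pay $1,055.01 → $2,039.07
Month 3: $2,039.07 +$58.00 interest = $2,097.07; pay $1,055.01 → $1,042.06
Month 4: $1,042.06 +$30.00 interest = $1,072.06; pay $1,055.01 → $17.05
Month 5: $17.05 +$1.00 interest = $18.05; pay $18.05 → $0.00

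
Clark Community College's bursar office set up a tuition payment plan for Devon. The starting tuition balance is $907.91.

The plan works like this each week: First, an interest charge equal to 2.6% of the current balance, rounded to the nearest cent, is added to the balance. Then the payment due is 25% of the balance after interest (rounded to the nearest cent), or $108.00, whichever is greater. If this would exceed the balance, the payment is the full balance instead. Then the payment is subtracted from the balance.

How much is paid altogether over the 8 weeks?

# | Opening | Interest | Payment | End bal
1 | $907.91 | $23.61 | $232.88 | $698.64
2 | $698.64 | $18.16 | $179.20 | $537.60
3 | $537.60 | $13.98 | $137.90 | $413.68
4 | $413.68 | $10.76 | $108.00 | $316.44
5 | $316.44 | $8.23 | $108.00 | $216.67
6 | $216.67 | $5.63 | $108.00 | $114.30
7 | $114.30 | $2.97 | $108.00 | $9.27
8 | $9.27 | $0.24 | $9.51 | $0.00
Total paid: $991.49

$991.49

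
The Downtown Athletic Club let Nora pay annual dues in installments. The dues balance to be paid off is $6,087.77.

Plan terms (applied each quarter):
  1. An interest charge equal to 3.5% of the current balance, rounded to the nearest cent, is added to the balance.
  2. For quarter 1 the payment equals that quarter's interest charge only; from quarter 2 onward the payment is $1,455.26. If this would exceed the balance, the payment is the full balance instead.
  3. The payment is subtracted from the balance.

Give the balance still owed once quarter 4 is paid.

Quarter 1: opening $6,087.77; interest $213.07 → $6,300.84; payment $213.07; balance $6,087.77
Quarter 2: opening $6,087.77; interest $213.07 → $6,300.84; payment $1,455.26; balance $4,845.58
Quarter 3: opening $4,845.58; interest $169.60 → $5,015.18; payment $1,455.26; balance $3,559.92
Quarter 4: opening $3,559.92; interest $124.60 → $3,684.52; payment $1,455.26; balance $2,229.26

$2,229.26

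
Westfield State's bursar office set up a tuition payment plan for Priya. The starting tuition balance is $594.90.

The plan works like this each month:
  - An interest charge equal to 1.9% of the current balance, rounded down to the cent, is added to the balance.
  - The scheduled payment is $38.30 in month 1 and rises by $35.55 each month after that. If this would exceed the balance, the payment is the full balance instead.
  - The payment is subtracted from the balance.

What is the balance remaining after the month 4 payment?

Month 1: $594.90 +$11.30 interest = $606.20; pay $38.30 → $567.90
Month 2: $567.90 +$10.79 interest = $578.69; pay $73.85 → $504.84
Month 3: $504.84 +$9.59 interest = $514.43; pay $109.40 → $405.03
Month 4: $405.03 +$7.69 interest = $412.72; pay $144.95 → $267.77

$267.77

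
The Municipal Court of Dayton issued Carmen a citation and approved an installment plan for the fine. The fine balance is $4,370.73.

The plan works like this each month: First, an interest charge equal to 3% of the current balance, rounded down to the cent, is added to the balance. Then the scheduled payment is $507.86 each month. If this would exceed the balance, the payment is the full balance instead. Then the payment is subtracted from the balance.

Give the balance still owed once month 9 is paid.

$543.34

# | Opening | Interest | Payment | End bal
1 | $4,370.73 | $131.12 | $507.86 | $3,993.99
2 | $3,993.99 | $119.81 | $507.86 | $3,605.94
3 | $3,605.94 | $108.17 | $507.86 | $3,206.25
4 | $3,206.25 | $96.18 | $507.86 | $2,794.57
5 | $2,794.57 | $83.83 | $507.86 | $2,370.54
6 | $2,370.54 | $71.11 | $507.86 | $1,933.79
7 | $1,933.79 | $58.01 | $507.86 | $1,483.94
8 | $1,483.94 | $44.51 | $507.86 | $1,020.59
9 | $1,020.59 | $30.61 | $507.86 | $543.34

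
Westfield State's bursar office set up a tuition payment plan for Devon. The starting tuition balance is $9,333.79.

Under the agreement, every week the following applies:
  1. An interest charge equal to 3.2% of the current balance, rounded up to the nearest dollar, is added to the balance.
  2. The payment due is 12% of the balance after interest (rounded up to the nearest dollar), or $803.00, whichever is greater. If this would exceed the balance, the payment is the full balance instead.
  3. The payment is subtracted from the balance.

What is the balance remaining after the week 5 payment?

Week 1: opening $9,333.79; interest $299.00 → $9,632.79; payment $1,156.00; balance $8,476.79
Week 2: opening $8,476.79; interest $272.00 → $8,748.79; payment $1,050.00; balance $7,698.79
Week 3: opening $7,698.79; interest $247.00 → $7,945.79; payment $954.00; balance $6,991.79
Week 4: opening $6,991.79; interest $224.00 → $7,215.79; payment $866.00; balance $6,349.79
Week 5: opening $6,349.79; interest $204.00 → $6,553.79; payment $803.00; balance $5,750.79

$5,750.79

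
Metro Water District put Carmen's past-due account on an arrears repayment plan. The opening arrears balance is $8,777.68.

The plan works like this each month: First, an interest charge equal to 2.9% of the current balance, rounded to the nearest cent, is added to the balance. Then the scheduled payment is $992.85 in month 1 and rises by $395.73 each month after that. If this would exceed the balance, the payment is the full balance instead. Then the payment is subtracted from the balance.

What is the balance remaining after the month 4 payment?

# | Opening | Interest | Payment | End bal
1 | $8,777.68 | $254.55 | $992.85 | $8,039.38
2 | $8,039.38 | $233.14 | $1,388.58 | $6,883.94
3 | $6,883.94 | $199.63 | $1,784.31 | $5,299.26
4 | $5,299.26 | $153.68 | $2,180.04 | $3,272.90

$3,272.90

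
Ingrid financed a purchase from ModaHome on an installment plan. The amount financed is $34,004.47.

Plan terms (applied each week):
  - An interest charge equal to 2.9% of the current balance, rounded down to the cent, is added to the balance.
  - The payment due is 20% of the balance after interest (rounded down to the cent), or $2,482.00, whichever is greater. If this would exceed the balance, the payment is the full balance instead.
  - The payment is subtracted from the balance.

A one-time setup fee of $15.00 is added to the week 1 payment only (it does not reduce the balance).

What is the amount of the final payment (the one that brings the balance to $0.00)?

$1,539.03

Week 1: $34,004.47 +$986.12 interest = $34,990.59; pay $6,998.11 (+ $15.00 fee) → $27,992.48
Week 2: $27,992.48 +$811.78 interest = $28,804.26; pay $5,760.85 → $23,043.41
Week 3: $23,043.41 +$668.25 interest = $23,711.66; pay $4,742.33 → $18,969.33
Week 4: $18,969.33 +$550.11 interest = $19,519.44; pay $3,903.88 → $15,615.56
Week 5: $15,615.56 +$452.85 interest = $16,068.41; pay $3,213.68 → $12,854.73
Week 6: $12,854.73 +$372.78 interest = $13,227.51; pay $2,645.50 → $10,582.01
Week 7: $10,582.01 +$306.87 interest = $10,888.88; pay $2,482.00 → $8,406.88
Week 8: $8,406.88 +$243.79 interest = $8,650.67; pay $2,482.00 → $6,168.67
Week 9: $6,168.67 +$178.89 interest = $6,347.56; pay $2,482.00 → $3,865.56
Week 10: $3,865.56 +$112.10 interest = $3,977.66; pay $2,482.00 → $1,495.66
Week 11: $1,495.66 +$43.37 interest = $1,539.03; pay $1,539.03 → $0.00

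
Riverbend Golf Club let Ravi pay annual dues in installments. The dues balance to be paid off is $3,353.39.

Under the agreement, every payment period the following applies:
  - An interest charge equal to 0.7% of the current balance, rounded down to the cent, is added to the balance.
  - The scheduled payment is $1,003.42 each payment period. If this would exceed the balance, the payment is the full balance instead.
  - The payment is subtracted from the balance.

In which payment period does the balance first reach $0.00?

Payment period 1: $3,353.39 +$23.47 interest = $3,376.86; pay $1,003.42 → $2,373.44
Payment period 2: $2,373.44 +$16.61 interest = $2,390.05; pay $1,003.42 → $1,386.63
Payment period 3: $1,386.63 +$9.70 interest = $1,396.33; pay $1,003.42 → $392.91
Payment period 4: $392.91 +$2.75 interest = $395.66; pay $395.66 → $0.00
Balance reaches $0.00 in payment period 4.

4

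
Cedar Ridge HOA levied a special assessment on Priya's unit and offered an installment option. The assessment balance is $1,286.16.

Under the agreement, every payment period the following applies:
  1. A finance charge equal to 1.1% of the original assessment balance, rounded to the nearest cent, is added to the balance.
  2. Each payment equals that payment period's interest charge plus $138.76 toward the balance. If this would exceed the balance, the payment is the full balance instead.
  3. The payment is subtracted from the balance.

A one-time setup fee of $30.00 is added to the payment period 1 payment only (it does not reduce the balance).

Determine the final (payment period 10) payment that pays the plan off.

$51.47

Payment period 1: opening $1,286.16; interest $14.15 → $1,300.31; payment $152.91 (+ $30.00 fee); balance $1,147.40
Payment period 2: opening $1,147.40; interest $14.15 → $1,161.55; payment $152.91; balance $1,008.64
Payment period 3: opening $1,008.64; interest $14.15 → $1,022.79; payment $152.91; balance $869.88
Payment period 4: opening $869.88; interest $14.15 → $884.03; payment $152.91; balance $731.12
Payment period 5: opening $731.12; interest $14.15 → $745.27; payment $152.91; balance $592.36
Payment period 6: opening $592.36; interest $14.15 → $606.51; payment $152.91; balance $453.60
Payment period 7: opening $453.60; interest $14.15 → $467.75; payment $152.91; balance $314.84
Payment period 8: opening $314.84; interest $14.15 → $328.99; payment $152.91; balance $176.08
Payment period 9: opening $176.08; interest $14.15 → $190.23; payment $152.91; balance $37.32
Payment period 10: opening $37.32; interest $14.15 → $51.47; payment $51.47; balance $0.00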